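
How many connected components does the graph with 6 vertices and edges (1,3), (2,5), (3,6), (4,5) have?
2 (components: {1, 3, 6}, {2, 4, 5})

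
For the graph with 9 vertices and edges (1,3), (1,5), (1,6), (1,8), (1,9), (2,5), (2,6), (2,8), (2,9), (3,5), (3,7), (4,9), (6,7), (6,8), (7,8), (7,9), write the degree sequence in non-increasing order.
[5, 4, 4, 4, 4, 4, 3, 3, 1] (degrees: deg(1)=5, deg(2)=4, deg(3)=3, deg(4)=1, deg(5)=3, deg(6)=4, deg(7)=4, deg(8)=4, deg(9)=4)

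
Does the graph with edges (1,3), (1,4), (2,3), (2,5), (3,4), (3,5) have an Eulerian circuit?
Yes (the graph is connected and all 5 vertices have even degree)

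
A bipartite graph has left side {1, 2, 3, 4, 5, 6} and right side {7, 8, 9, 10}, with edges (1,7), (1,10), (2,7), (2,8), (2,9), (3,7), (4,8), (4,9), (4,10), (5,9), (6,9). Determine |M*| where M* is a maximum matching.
4 (matching: (1,10), (2,9), (3,7), (4,8); upper bound min(|L|,|R|) = min(6,4) = 4)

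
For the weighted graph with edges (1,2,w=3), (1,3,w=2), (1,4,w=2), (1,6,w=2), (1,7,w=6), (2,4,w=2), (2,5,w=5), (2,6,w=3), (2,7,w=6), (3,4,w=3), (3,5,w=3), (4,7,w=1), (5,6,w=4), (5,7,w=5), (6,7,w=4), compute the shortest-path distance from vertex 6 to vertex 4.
4 (path: 6 -> 1 -> 4; weights 2 + 2 = 4)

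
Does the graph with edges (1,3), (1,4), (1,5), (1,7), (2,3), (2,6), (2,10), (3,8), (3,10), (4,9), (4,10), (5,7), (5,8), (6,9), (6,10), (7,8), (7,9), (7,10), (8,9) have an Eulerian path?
No (6 vertices have odd degree: {2, 4, 5, 6, 7, 10}; Eulerian path requires 0 or 2)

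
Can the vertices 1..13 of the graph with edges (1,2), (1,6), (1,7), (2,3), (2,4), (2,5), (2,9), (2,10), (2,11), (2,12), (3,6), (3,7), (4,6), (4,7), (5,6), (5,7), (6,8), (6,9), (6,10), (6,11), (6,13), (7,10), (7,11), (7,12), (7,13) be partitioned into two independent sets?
Yes. Partition: {1, 3, 4, 5, 8, 9, 10, 11, 12, 13}, {2, 6, 7}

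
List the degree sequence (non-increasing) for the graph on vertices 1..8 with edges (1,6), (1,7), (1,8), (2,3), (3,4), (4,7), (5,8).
[3, 2, 2, 2, 2, 1, 1, 1] (degrees: deg(1)=3, deg(2)=1, deg(3)=2, deg(4)=2, deg(5)=1, deg(6)=1, deg(7)=2, deg(8)=2)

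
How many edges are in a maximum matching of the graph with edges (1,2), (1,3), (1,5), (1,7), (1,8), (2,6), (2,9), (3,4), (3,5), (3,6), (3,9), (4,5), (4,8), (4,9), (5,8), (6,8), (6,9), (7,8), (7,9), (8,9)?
4 (matching: (1,7), (2,6), (4,5), (8,9); upper bound floor(n/2) = floor(9/2) = 4)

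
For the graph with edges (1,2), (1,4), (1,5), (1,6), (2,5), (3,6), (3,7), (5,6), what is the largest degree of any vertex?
4 (attained at vertex 1)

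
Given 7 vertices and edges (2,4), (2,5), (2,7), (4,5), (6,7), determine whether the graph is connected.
No, it has 3 components: {1}, {2, 4, 5, 6, 7}, {3}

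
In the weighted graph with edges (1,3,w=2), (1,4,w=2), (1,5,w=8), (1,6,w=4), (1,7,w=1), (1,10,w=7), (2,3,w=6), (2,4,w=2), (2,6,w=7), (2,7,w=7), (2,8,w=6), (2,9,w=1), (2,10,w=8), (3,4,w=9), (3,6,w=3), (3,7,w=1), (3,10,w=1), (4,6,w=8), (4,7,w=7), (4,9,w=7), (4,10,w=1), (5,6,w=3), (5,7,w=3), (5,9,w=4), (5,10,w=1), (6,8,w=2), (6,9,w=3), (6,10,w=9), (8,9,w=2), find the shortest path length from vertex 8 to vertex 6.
2 (path: 8 -> 6; weights 2 = 2)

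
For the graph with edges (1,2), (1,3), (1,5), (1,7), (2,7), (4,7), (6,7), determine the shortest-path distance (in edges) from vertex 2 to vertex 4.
2 (path: 2 -> 7 -> 4, 2 edges)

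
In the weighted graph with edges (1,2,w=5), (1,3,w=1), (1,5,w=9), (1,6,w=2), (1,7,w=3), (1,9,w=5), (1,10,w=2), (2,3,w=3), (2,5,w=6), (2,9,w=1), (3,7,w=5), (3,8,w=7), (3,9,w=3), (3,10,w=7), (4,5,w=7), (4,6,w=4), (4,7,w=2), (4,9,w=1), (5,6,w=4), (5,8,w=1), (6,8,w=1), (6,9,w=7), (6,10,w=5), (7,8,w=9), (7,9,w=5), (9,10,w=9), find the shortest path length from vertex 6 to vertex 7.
5 (path: 6 -> 1 -> 7; weights 2 + 3 = 5)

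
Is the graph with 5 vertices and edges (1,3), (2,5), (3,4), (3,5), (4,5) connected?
Yes (BFS from 1 visits [1, 3, 4, 5, 2] — all 5 vertices reached)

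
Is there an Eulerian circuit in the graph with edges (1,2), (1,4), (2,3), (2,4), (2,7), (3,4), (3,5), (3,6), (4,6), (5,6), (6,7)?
Yes (the graph is connected and all 7 vertices have even degree)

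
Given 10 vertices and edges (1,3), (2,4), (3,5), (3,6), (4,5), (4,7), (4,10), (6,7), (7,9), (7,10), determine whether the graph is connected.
No, it has 2 components: {1, 2, 3, 4, 5, 6, 7, 9, 10}, {8}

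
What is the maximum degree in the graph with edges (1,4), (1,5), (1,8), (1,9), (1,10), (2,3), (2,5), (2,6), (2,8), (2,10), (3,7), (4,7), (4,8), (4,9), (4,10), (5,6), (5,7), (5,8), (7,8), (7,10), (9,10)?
5 (attained at vertices 1, 2, 4, 5, 7, 8, 10)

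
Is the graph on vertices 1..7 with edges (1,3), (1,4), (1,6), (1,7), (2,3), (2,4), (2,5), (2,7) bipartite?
Yes. Partition: {1, 2}, {3, 4, 5, 6, 7}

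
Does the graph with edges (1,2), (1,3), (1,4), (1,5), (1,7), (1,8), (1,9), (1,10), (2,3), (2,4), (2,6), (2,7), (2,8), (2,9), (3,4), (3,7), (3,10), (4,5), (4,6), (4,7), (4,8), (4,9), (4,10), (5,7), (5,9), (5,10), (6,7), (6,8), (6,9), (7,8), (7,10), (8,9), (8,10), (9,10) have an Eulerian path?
No (8 vertices have odd degree: {2, 3, 4, 5, 6, 8, 9, 10}; Eulerian path requires 0 or 2)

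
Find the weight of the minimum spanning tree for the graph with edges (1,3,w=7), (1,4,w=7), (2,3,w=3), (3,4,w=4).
14 (MST edges: (1,3,w=7), (2,3,w=3), (3,4,w=4); sum of weights 7 + 3 + 4 = 14)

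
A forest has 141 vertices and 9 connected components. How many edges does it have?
132 (Each of the 9 component trees on V_i vertices has V_i - 1 edges; summing gives V - C = 141 - 9 = 132)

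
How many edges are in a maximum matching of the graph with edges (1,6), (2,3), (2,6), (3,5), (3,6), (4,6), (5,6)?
2 (matching: (1,6), (3,5); upper bound floor(n/2) = floor(6/2) = 3)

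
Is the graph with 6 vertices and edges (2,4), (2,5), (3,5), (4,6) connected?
No, it has 2 components: {1}, {2, 3, 4, 5, 6}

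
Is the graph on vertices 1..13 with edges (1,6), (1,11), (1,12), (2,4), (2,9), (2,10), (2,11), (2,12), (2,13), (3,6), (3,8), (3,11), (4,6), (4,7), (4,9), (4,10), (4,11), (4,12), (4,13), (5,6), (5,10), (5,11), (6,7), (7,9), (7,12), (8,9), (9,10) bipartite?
No (odd cycle of length 3: 4 -> 11 -> 2 -> 4)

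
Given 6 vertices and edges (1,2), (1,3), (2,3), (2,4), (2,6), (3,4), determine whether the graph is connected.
No, it has 2 components: {1, 2, 3, 4, 6}, {5}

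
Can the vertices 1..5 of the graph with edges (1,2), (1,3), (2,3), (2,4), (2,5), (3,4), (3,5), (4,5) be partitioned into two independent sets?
No (odd cycle of length 3: 3 -> 1 -> 2 -> 3)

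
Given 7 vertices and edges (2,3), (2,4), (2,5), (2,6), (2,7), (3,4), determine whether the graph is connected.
No, it has 2 components: {1}, {2, 3, 4, 5, 6, 7}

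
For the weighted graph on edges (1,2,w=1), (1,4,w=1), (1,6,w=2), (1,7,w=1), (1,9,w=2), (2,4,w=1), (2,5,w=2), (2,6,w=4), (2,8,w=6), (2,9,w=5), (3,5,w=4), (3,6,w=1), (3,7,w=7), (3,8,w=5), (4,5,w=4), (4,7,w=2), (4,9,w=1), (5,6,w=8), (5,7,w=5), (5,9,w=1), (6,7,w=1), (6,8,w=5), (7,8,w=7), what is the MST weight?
12 (MST edges: (1,2,w=1), (1,4,w=1), (1,7,w=1), (3,6,w=1), (3,8,w=5), (4,9,w=1), (5,9,w=1), (6,7,w=1); sum of weights 1 + 1 + 1 + 1 + 5 + 1 + 1 + 1 = 12)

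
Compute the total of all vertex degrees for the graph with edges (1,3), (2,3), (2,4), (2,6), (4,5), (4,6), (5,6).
14 (handshake: sum of degrees = 2|E| = 2 x 7 = 14)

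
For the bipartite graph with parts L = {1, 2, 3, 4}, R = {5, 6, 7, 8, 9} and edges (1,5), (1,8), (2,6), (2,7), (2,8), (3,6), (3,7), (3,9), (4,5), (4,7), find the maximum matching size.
4 (matching: (1,8), (2,6), (3,9), (4,7); upper bound min(|L|,|R|) = min(4,5) = 4)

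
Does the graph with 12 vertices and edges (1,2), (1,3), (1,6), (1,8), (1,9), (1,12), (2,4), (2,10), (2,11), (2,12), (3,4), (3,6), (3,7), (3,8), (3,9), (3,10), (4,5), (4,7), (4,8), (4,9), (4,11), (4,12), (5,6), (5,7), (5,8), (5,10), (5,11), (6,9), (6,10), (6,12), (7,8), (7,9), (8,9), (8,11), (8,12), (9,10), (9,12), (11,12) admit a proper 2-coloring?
No (odd cycle of length 3: 8 -> 1 -> 3 -> 8)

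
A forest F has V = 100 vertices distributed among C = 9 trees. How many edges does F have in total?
91 (Each of the 9 component trees on V_i vertices has V_i - 1 edges; summing gives V - C = 100 - 9 = 91)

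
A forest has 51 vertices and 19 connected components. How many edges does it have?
32 (Each of the 19 component trees on V_i vertices has V_i - 1 edges; summing gives V - C = 51 - 19 = 32)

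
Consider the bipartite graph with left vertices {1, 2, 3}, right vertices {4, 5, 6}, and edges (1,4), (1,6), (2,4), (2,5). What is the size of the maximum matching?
2 (matching: (1,6), (2,5); upper bound min(|L|,|R|) = min(3,3) = 3)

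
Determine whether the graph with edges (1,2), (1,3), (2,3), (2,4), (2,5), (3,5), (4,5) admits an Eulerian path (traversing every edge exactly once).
Yes (the graph is connected and exactly 2 vertices have odd degree: {3, 5}; any Eulerian path must start and end at those)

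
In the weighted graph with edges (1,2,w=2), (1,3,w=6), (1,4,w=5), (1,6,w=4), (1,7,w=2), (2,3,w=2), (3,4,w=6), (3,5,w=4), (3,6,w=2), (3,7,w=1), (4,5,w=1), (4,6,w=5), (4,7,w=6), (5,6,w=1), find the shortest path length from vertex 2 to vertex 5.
5 (path: 2 -> 3 -> 6 -> 5; weights 2 + 2 + 1 = 5)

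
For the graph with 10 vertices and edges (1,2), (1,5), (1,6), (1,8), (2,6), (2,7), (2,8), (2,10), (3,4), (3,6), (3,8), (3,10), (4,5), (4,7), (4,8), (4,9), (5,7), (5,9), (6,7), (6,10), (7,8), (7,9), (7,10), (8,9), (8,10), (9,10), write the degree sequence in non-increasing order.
[7, 7, 6, 5, 5, 5, 5, 4, 4, 4] (degrees: deg(1)=4, deg(2)=5, deg(3)=4, deg(4)=5, deg(5)=4, deg(6)=5, deg(7)=7, deg(8)=7, deg(9)=5, deg(10)=6)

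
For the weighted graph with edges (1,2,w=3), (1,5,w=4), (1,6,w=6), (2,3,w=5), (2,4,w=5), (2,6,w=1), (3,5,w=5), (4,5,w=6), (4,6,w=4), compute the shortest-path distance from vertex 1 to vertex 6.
4 (path: 1 -> 2 -> 6; weights 3 + 1 = 4)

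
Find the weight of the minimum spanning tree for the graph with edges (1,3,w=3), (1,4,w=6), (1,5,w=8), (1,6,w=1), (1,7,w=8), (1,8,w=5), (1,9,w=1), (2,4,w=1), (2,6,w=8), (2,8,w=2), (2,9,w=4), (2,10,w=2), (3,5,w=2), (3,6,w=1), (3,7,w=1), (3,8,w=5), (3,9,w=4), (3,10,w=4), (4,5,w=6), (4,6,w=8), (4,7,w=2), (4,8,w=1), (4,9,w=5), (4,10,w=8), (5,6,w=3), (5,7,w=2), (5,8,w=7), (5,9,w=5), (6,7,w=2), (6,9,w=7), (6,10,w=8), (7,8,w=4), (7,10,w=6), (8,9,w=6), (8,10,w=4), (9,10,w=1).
11 (MST edges: (1,6,w=1), (1,9,w=1), (2,4,w=1), (2,10,w=2), (3,5,w=2), (3,6,w=1), (3,7,w=1), (4,8,w=1), (9,10,w=1); sum of weights 1 + 1 + 1 + 2 + 2 + 1 + 1 + 1 + 1 = 11)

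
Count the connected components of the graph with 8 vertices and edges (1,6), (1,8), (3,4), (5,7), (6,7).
3 (components: {1, 5, 6, 7, 8}, {2}, {3, 4})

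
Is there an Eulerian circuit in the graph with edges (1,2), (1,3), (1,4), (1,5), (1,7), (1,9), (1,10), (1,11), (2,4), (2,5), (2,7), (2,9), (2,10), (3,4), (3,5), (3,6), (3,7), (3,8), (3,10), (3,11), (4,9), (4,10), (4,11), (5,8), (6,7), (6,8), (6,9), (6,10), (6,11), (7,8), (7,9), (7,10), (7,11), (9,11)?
Yes (the graph is connected and all 11 vertices have even degree)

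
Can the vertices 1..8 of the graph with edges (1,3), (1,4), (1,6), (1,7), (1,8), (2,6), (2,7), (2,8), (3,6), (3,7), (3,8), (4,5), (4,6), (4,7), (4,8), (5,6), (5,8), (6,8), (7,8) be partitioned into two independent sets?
No (odd cycle of length 3: 6 -> 1 -> 8 -> 6)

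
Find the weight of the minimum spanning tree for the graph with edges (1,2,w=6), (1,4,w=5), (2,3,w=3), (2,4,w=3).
11 (MST edges: (1,4,w=5), (2,3,w=3), (2,4,w=3); sum of weights 5 + 3 + 3 = 11)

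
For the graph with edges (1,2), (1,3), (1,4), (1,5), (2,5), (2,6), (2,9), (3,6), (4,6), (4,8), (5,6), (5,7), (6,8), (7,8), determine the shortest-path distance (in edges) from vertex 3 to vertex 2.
2 (path: 3 -> 6 -> 2, 2 edges)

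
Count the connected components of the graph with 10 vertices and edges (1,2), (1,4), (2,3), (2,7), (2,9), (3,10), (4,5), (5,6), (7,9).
2 (components: {1, 2, 3, 4, 5, 6, 7, 9, 10}, {8})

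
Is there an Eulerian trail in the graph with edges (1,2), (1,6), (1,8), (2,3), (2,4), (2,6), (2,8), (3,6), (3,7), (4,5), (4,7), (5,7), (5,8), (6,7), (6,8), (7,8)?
No (8 vertices have odd degree: {1, 2, 3, 4, 5, 6, 7, 8}; Eulerian path requires 0 or 2)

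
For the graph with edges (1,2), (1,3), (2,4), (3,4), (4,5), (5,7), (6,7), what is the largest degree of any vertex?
3 (attained at vertex 4)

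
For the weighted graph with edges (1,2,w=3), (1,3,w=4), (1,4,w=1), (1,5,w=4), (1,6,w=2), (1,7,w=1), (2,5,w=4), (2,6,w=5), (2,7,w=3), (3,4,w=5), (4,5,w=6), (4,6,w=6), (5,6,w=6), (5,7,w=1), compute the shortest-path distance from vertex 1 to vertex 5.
2 (path: 1 -> 7 -> 5; weights 1 + 1 = 2)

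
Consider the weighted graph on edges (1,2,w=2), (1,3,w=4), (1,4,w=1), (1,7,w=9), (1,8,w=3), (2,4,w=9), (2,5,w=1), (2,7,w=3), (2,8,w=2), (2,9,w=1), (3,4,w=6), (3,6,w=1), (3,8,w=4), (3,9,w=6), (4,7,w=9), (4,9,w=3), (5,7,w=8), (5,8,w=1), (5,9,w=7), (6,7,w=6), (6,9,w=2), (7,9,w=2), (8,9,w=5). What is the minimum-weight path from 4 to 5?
4 (path: 4 -> 1 -> 2 -> 5; weights 1 + 2 + 1 = 4)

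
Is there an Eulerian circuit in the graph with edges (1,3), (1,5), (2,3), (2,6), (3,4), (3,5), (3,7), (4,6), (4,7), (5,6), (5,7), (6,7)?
No (2 vertices have odd degree: {3, 4}; Eulerian circuit requires 0)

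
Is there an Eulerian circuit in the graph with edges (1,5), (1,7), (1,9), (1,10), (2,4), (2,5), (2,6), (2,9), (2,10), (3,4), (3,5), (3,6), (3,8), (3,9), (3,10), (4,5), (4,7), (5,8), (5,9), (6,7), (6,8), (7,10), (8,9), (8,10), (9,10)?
No (2 vertices have odd degree: {2, 8}; Eulerian circuit requires 0)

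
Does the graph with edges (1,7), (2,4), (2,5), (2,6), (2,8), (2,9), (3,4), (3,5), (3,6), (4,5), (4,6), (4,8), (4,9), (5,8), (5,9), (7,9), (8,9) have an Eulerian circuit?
No (6 vertices have odd degree: {1, 2, 3, 5, 6, 9}; Eulerian circuit requires 0)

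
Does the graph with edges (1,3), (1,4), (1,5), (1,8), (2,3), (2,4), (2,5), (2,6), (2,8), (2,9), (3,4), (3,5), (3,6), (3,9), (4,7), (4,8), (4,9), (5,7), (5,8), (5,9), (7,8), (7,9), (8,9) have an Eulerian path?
Yes — and in fact it has an Eulerian circuit (the graph is connected and all 9 vertices have even degree)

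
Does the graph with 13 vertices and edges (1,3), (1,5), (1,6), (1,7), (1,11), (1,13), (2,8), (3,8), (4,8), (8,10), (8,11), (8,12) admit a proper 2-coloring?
Yes. Partition: {1, 8, 9}, {2, 3, 4, 5, 6, 7, 10, 11, 12, 13}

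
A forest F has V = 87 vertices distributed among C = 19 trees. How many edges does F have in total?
68 (Each of the 19 component trees on V_i vertices has V_i - 1 edges; summing gives V - C = 87 - 19 = 68)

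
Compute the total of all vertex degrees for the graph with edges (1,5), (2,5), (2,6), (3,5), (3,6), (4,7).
12 (handshake: sum of degrees = 2|E| = 2 x 6 = 12)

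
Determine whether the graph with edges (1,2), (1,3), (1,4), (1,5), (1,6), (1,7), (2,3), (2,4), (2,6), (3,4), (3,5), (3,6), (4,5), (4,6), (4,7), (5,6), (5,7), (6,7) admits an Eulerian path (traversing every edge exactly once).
Yes (the graph is connected and exactly 2 vertices have odd degree: {3, 5}; any Eulerian path must start and end at those)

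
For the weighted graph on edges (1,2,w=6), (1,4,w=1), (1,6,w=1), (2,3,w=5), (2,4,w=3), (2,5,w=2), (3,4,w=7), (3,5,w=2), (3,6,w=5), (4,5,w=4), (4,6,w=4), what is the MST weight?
9 (MST edges: (1,4,w=1), (1,6,w=1), (2,4,w=3), (2,5,w=2), (3,5,w=2); sum of weights 1 + 1 + 3 + 2 + 2 = 9)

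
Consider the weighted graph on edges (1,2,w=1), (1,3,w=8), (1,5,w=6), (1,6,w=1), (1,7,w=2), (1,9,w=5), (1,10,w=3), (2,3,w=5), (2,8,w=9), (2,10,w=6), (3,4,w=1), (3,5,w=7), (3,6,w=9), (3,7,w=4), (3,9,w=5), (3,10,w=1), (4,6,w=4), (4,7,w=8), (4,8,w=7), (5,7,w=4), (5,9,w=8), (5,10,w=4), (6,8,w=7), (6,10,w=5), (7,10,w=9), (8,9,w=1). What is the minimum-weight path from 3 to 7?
4 (path: 3 -> 7; weights 4 = 4)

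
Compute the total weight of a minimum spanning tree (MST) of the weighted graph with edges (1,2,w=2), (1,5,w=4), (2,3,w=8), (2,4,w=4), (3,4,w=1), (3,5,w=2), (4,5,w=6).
9 (MST edges: (1,2,w=2), (1,5,w=4), (3,4,w=1), (3,5,w=2); sum of weights 2 + 4 + 1 + 2 = 9)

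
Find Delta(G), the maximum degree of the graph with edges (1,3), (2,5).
1 (attained at vertices 1, 2, 3, 5)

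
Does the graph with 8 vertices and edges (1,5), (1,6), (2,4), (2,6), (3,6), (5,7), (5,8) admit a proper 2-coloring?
Yes. Partition: {1, 2, 3, 7, 8}, {4, 5, 6}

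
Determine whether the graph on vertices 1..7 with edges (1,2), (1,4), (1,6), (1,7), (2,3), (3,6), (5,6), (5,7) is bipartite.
Yes. Partition: {1, 3, 5}, {2, 4, 6, 7}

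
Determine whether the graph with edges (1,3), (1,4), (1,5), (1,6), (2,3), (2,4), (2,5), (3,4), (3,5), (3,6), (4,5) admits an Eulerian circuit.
No (2 vertices have odd degree: {2, 3}; Eulerian circuit requires 0)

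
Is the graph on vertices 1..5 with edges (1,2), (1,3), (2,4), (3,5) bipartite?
Yes. Partition: {1, 4, 5}, {2, 3}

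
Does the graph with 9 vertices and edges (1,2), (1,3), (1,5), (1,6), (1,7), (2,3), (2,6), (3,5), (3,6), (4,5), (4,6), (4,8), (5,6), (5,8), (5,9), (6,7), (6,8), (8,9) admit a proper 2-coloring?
No (odd cycle of length 3: 2 -> 1 -> 6 -> 2)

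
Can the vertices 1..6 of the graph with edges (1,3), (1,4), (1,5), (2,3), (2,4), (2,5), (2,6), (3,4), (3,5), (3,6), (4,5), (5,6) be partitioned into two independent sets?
No (odd cycle of length 3: 3 -> 1 -> 4 -> 3)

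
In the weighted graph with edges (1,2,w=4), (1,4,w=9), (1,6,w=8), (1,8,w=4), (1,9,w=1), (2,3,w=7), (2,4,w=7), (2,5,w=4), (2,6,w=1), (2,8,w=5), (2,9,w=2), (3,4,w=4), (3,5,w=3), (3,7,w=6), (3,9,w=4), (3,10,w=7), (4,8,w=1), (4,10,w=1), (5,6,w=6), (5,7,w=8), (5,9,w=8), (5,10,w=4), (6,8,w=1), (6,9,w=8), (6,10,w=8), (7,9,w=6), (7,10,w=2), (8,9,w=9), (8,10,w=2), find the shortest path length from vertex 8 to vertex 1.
4 (path: 8 -> 1; weights 4 = 4)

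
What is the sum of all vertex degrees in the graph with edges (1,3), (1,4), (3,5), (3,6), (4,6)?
10 (handshake: sum of degrees = 2|E| = 2 x 5 = 10)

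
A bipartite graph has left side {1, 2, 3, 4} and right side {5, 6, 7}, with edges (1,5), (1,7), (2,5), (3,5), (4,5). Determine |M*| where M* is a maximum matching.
2 (matching: (1,7), (2,5); upper bound min(|L|,|R|) = min(4,3) = 3)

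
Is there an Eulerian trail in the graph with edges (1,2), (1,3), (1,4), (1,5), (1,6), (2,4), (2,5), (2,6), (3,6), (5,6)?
Yes (the graph is connected and exactly 2 vertices have odd degree: {1, 5}; any Eulerian path must start and end at those)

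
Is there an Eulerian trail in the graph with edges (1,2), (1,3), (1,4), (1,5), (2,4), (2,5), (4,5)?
No (4 vertices have odd degree: {2, 3, 4, 5}; Eulerian path requires 0 or 2)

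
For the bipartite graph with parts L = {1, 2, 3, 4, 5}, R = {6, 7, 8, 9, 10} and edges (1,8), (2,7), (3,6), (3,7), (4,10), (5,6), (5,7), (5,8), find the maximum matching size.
4 (matching: (1,8), (2,7), (3,6), (4,10); upper bound min(|L|,|R|) = min(5,5) = 5)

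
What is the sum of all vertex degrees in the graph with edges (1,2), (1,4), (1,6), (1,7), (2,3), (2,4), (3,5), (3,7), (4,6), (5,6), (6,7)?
22 (handshake: sum of degrees = 2|E| = 2 x 11 = 22)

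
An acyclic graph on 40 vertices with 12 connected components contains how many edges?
28 (Each of the 12 component trees on V_i vertices has V_i - 1 edges; summing gives V - C = 40 - 12 = 28)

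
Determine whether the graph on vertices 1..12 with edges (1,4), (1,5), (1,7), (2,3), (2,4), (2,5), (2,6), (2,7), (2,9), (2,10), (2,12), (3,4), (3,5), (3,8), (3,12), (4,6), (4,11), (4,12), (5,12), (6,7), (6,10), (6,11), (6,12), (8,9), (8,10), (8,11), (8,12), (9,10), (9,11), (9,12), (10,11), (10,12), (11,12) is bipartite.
No (odd cycle of length 3: 3 -> 5 -> 2 -> 3)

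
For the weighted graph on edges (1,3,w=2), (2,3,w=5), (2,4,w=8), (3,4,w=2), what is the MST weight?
9 (MST edges: (1,3,w=2), (2,3,w=5), (3,4,w=2); sum of weights 2 + 5 + 2 = 9)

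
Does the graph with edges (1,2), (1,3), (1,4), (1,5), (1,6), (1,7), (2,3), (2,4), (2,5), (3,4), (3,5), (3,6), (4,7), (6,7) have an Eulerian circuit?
No (4 vertices have odd degree: {3, 5, 6, 7}; Eulerian circuit requires 0)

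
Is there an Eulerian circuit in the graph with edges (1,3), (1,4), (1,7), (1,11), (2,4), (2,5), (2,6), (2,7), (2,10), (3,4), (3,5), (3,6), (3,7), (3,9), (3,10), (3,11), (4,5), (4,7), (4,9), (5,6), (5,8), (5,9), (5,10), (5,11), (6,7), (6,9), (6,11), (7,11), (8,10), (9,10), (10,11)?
No (2 vertices have odd degree: {2, 9}; Eulerian circuit requires 0)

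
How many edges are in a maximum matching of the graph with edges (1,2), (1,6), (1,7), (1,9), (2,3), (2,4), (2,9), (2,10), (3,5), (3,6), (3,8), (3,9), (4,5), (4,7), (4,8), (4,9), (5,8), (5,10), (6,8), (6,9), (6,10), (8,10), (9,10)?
5 (matching: (1,7), (2,10), (3,5), (4,8), (6,9); upper bound floor(n/2) = floor(10/2) = 5)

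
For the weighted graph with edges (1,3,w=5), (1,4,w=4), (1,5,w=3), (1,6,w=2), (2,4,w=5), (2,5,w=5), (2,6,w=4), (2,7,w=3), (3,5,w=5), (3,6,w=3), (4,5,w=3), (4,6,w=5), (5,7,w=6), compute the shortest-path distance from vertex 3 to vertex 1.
5 (path: 3 -> 1; weights 5 = 5)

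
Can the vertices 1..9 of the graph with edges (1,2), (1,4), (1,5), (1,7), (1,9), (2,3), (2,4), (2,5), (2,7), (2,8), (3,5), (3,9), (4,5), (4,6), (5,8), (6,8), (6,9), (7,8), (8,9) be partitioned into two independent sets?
No (odd cycle of length 3: 5 -> 1 -> 4 -> 5)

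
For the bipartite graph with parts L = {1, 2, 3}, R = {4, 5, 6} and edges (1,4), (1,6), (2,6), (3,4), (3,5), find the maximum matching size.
3 (matching: (1,4), (2,6), (3,5); upper bound min(|L|,|R|) = min(3,3) = 3)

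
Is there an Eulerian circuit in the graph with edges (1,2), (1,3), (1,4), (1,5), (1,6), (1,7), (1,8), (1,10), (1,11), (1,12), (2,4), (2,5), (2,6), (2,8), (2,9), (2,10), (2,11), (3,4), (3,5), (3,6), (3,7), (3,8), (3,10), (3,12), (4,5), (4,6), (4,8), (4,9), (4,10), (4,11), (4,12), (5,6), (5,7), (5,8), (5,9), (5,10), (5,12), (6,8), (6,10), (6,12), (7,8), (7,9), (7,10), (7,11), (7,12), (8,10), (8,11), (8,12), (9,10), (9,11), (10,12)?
Yes (the graph is connected and all 12 vertices have even degree)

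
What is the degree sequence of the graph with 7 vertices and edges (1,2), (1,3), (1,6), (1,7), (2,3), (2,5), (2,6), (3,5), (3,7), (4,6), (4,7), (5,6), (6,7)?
[5, 4, 4, 4, 4, 3, 2] (degrees: deg(1)=4, deg(2)=4, deg(3)=4, deg(4)=2, deg(5)=3, deg(6)=5, deg(7)=4)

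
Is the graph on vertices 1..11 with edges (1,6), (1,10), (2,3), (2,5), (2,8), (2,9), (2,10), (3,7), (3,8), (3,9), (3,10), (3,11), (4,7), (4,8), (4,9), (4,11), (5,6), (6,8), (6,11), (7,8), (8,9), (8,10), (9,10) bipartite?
No (odd cycle of length 5: 3 -> 10 -> 1 -> 6 -> 11 -> 3)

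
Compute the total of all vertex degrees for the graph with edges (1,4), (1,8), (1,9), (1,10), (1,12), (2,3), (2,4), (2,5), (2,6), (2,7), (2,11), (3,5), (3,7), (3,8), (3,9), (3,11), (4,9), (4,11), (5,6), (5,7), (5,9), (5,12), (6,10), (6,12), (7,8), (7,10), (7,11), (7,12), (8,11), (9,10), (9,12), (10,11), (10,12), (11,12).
68 (handshake: sum of degrees = 2|E| = 2 x 34 = 68)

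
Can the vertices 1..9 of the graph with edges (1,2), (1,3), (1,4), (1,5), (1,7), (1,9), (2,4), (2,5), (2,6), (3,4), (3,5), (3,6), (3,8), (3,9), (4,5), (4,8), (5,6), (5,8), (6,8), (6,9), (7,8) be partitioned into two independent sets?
No (odd cycle of length 3: 9 -> 1 -> 3 -> 9)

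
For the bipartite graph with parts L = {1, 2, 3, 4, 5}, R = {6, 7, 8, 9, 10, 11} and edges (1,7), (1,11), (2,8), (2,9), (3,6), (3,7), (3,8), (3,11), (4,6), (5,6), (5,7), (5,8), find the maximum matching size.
5 (matching: (1,11), (2,9), (3,8), (4,6), (5,7); upper bound min(|L|,|R|) = min(5,6) = 5)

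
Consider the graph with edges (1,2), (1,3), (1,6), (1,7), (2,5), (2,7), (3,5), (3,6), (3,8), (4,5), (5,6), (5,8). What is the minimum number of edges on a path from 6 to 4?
2 (path: 6 -> 5 -> 4, 2 edges)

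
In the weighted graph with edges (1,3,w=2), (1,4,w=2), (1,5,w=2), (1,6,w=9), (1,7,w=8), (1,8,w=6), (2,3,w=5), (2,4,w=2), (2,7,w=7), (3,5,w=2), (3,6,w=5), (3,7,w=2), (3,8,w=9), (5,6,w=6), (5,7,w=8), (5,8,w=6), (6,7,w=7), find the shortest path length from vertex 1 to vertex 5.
2 (path: 1 -> 5; weights 2 = 2)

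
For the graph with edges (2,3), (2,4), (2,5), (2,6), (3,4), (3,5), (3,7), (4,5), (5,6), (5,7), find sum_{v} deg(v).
20 (handshake: sum of degrees = 2|E| = 2 x 10 = 20)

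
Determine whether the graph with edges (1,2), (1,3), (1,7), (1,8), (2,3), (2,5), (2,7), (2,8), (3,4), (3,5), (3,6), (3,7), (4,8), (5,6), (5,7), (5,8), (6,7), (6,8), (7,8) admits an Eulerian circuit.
No (2 vertices have odd degree: {2, 5}; Eulerian circuit requires 0)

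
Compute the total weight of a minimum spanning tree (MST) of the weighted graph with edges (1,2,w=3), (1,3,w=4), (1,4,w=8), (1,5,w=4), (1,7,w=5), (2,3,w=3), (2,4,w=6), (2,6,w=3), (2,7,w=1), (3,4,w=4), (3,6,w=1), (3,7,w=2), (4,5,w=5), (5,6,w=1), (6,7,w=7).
12 (MST edges: (1,2,w=3), (2,7,w=1), (3,4,w=4), (3,6,w=1), (3,7,w=2), (5,6,w=1); sum of weights 3 + 1 + 4 + 1 + 2 + 1 = 12)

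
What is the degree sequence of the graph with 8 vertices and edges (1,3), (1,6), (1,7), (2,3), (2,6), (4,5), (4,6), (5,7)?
[3, 3, 2, 2, 2, 2, 2, 0] (degrees: deg(1)=3, deg(2)=2, deg(3)=2, deg(4)=2, deg(5)=2, deg(6)=3, deg(7)=2, deg(8)=0)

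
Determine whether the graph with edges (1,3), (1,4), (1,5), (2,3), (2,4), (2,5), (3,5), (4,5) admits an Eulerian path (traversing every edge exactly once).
No (4 vertices have odd degree: {1, 2, 3, 4}; Eulerian path requires 0 or 2)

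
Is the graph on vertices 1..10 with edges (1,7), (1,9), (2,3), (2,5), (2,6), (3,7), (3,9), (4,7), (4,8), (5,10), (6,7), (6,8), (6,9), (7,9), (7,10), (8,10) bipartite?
No (odd cycle of length 3: 7 -> 1 -> 9 -> 7)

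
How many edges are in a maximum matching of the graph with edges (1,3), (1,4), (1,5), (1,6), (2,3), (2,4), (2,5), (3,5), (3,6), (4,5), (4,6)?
3 (matching: (1,5), (2,4), (3,6); upper bound floor(n/2) = floor(6/2) = 3)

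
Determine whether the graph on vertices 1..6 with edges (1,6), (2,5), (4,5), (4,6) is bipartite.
Yes. Partition: {1, 2, 3, 4}, {5, 6}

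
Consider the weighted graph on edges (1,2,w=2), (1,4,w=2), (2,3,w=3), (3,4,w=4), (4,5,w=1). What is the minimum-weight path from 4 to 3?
4 (path: 4 -> 3; weights 4 = 4)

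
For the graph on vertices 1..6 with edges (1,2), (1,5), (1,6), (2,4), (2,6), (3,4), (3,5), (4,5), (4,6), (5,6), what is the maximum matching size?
3 (matching: (1,2), (3,5), (4,6); upper bound floor(n/2) = floor(6/2) = 3)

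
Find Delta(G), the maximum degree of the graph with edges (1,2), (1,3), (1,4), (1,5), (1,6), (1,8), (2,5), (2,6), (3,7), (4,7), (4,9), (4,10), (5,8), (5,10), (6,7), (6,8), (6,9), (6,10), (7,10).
6 (attained at vertices 1, 6)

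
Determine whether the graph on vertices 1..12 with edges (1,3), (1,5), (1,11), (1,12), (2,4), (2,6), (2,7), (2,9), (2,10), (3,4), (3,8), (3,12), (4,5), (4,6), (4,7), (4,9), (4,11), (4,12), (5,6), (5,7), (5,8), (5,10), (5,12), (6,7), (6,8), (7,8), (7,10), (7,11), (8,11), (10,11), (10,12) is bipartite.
No (odd cycle of length 3: 12 -> 1 -> 3 -> 12)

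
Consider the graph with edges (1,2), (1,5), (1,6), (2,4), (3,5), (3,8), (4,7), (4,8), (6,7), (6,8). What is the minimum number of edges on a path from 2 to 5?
2 (path: 2 -> 1 -> 5, 2 edges)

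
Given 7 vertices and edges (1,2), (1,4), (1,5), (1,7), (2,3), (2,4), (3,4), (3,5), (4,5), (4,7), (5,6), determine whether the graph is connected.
Yes (BFS from 1 visits [1, 2, 4, 5, 7, 3, 6] — all 7 vertices reached)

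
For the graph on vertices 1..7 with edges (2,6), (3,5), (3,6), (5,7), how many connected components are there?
3 (components: {1}, {2, 3, 5, 6, 7}, {4})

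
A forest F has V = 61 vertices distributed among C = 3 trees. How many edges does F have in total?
58 (Each of the 3 component trees on V_i vertices has V_i - 1 edges; summing gives V - C = 61 - 3 = 58)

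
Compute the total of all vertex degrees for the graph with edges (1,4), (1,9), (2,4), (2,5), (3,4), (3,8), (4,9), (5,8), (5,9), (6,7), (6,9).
22 (handshake: sum of degrees = 2|E| = 2 x 11 = 22)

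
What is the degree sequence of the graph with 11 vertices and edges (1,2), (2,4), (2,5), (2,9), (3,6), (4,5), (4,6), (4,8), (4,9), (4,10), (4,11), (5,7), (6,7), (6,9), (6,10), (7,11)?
[7, 5, 4, 3, 3, 3, 2, 2, 1, 1, 1] (degrees: deg(1)=1, deg(2)=4, deg(3)=1, deg(4)=7, deg(5)=3, deg(6)=5, deg(7)=3, deg(8)=1, deg(9)=3, deg(10)=2, deg(11)=2)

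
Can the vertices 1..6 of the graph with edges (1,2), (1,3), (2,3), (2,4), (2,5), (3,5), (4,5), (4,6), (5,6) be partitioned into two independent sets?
No (odd cycle of length 3: 2 -> 1 -> 3 -> 2)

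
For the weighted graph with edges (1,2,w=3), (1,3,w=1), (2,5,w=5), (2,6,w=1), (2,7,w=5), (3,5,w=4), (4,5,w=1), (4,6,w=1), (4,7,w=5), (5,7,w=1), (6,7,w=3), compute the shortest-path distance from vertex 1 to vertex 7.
6 (path: 1 -> 3 -> 5 -> 7; weights 1 + 4 + 1 = 6)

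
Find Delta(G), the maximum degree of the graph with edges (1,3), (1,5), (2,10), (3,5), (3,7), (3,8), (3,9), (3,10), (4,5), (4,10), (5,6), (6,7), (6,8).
6 (attained at vertex 3)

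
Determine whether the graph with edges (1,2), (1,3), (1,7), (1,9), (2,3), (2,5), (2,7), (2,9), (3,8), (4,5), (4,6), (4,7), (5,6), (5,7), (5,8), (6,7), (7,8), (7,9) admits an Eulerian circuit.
No (8 vertices have odd degree: {2, 3, 4, 5, 6, 7, 8, 9}; Eulerian circuit requires 0)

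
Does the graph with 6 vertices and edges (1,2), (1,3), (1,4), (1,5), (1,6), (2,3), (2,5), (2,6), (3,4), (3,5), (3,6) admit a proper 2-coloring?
No (odd cycle of length 3: 3 -> 1 -> 4 -> 3)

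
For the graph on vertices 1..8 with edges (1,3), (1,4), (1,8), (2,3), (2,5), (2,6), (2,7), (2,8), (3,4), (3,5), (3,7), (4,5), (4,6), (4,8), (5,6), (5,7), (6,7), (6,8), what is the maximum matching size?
4 (matching: (1,3), (2,5), (4,8), (6,7); upper bound floor(n/2) = floor(8/2) = 4)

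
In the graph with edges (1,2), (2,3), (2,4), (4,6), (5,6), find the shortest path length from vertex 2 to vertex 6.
2 (path: 2 -> 4 -> 6, 2 edges)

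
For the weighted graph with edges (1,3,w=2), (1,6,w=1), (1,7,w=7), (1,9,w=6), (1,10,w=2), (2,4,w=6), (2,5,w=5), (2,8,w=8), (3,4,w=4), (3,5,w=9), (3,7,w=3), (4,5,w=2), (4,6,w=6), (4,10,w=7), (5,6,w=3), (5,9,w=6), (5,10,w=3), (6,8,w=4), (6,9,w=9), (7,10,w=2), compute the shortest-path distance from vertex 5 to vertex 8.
7 (path: 5 -> 6 -> 8; weights 3 + 4 = 7)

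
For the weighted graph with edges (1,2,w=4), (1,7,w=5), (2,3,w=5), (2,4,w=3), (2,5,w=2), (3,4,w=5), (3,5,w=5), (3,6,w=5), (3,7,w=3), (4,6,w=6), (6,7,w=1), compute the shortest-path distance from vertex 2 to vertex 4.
3 (path: 2 -> 4; weights 3 = 3)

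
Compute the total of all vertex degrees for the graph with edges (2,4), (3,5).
4 (handshake: sum of degrees = 2|E| = 2 x 2 = 4)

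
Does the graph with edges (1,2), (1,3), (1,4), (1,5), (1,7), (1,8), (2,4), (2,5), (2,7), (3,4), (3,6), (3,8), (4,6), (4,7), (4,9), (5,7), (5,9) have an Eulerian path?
Yes — and in fact it has an Eulerian circuit (the graph is connected and all 9 vertices have even degree)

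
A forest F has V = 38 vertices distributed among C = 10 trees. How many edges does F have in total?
28 (Each of the 10 component trees on V_i vertices has V_i - 1 edges; summing gives V - C = 38 - 10 = 28)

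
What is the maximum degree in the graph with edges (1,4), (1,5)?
2 (attained at vertex 1)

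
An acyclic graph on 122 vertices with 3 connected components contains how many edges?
119 (Each of the 3 component trees on V_i vertices has V_i - 1 edges; summing gives V - C = 122 - 3 = 119)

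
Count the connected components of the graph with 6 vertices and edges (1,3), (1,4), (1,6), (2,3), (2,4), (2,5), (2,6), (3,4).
1 (components: {1, 2, 3, 4, 5, 6})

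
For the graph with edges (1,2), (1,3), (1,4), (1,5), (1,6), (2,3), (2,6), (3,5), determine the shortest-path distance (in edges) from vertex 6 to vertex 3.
2 (path: 6 -> 1 -> 3, 2 edges)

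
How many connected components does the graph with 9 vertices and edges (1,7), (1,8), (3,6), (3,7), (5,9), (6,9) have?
3 (components: {1, 3, 5, 6, 7, 8, 9}, {2}, {4})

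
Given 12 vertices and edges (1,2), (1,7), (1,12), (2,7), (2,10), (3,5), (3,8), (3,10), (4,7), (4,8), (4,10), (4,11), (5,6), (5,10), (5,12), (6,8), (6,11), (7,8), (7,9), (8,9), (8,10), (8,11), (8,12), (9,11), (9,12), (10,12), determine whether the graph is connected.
Yes (BFS from 1 visits [1, 2, 7, 12, 10, 4, 8, 9, 5, 3, 11, 6] — all 12 vertices reached)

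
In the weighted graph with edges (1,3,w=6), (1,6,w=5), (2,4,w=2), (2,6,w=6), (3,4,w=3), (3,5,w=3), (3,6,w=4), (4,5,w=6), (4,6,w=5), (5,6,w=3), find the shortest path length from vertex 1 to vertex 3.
6 (path: 1 -> 3; weights 6 = 6)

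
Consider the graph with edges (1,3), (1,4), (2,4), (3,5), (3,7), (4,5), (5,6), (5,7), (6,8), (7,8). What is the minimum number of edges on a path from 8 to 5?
2 (path: 8 -> 6 -> 5, 2 edges)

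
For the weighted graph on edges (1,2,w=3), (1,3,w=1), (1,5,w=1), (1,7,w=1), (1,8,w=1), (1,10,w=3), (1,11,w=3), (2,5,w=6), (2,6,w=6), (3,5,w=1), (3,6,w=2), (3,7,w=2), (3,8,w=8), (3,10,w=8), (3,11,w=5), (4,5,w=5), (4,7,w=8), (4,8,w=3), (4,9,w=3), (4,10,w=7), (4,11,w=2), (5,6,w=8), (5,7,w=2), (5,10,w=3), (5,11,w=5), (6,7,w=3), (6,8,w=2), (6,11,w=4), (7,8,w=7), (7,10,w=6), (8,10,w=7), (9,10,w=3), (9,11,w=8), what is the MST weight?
20 (MST edges: (1,2,w=3), (1,3,w=1), (1,5,w=1), (1,7,w=1), (1,8,w=1), (1,10,w=3), (1,11,w=3), (3,6,w=2), (4,9,w=3), (4,11,w=2); sum of weights 3 + 1 + 1 + 1 + 1 + 3 + 3 + 2 + 3 + 2 = 20)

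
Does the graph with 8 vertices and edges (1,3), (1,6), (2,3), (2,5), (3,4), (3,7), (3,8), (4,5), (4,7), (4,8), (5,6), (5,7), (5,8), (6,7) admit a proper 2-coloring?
No (odd cycle of length 5: 5 -> 6 -> 1 -> 3 -> 4 -> 5)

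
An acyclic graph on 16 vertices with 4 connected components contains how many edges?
12 (Each of the 4 component trees on V_i vertices has V_i - 1 edges; summing gives V - C = 16 - 4 = 12)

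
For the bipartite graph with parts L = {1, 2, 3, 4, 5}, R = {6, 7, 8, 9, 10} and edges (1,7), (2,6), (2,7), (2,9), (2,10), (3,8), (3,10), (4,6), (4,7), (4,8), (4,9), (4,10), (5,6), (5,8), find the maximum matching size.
5 (matching: (1,7), (2,10), (3,8), (4,9), (5,6); upper bound min(|L|,|R|) = min(5,5) = 5)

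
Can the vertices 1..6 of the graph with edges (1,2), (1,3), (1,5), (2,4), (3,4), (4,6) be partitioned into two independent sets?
Yes. Partition: {1, 4}, {2, 3, 5, 6}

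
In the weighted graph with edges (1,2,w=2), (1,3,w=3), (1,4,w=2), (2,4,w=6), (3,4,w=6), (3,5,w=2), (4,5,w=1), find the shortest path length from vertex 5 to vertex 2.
5 (path: 5 -> 4 -> 1 -> 2; weights 1 + 2 + 2 = 5)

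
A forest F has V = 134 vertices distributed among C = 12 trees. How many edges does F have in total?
122 (Each of the 12 component trees on V_i vertices has V_i - 1 edges; summing gives V - C = 134 - 12 = 122)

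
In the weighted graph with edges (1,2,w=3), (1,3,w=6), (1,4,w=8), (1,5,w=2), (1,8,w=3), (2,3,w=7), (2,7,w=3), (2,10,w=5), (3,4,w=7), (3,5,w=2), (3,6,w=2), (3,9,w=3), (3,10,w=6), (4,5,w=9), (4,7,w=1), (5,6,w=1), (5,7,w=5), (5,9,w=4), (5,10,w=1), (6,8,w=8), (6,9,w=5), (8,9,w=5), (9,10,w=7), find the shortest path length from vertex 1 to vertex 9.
6 (path: 1 -> 5 -> 9; weights 2 + 4 = 6)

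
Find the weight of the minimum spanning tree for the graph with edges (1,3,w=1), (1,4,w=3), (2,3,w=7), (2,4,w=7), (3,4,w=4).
11 (MST edges: (1,3,w=1), (1,4,w=3), (2,4,w=7); sum of weights 1 + 3 + 7 = 11)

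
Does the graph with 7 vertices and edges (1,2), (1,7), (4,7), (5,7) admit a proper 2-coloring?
Yes. Partition: {1, 3, 4, 5, 6}, {2, 7}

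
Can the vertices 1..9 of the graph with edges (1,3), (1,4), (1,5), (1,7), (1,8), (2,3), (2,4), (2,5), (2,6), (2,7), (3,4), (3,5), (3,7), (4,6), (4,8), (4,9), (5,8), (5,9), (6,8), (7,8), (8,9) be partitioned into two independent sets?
No (odd cycle of length 3: 3 -> 1 -> 4 -> 3)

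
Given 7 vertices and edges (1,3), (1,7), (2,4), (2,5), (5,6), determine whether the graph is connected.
No, it has 2 components: {1, 3, 7}, {2, 4, 5, 6}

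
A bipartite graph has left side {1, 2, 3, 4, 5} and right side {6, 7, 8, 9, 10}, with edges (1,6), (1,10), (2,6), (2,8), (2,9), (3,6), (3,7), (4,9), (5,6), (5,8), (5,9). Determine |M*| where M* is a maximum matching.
5 (matching: (1,10), (2,6), (3,7), (4,9), (5,8); upper bound min(|L|,|R|) = min(5,5) = 5)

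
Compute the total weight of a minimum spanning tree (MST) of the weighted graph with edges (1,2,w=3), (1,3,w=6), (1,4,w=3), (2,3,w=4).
10 (MST edges: (1,2,w=3), (1,4,w=3), (2,3,w=4); sum of weights 3 + 3 + 4 = 10)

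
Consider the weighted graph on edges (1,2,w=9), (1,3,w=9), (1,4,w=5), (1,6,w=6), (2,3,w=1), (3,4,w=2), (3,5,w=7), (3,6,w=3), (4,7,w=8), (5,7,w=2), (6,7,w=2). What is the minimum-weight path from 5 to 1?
10 (path: 5 -> 7 -> 6 -> 1; weights 2 + 2 + 6 = 10)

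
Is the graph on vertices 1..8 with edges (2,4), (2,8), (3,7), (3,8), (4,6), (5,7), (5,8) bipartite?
Yes. Partition: {1, 2, 3, 5, 6}, {4, 7, 8}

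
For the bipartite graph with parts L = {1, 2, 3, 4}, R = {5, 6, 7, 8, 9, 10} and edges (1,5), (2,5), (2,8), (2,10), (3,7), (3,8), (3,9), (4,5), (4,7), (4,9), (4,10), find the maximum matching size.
4 (matching: (1,5), (2,10), (3,8), (4,9); upper bound min(|L|,|R|) = min(4,6) = 4)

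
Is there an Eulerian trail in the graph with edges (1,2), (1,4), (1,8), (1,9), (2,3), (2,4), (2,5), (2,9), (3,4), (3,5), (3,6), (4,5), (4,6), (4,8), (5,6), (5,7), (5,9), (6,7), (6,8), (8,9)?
Yes (the graph is connected and exactly 2 vertices have odd degree: {2, 6}; any Eulerian path must start and end at those)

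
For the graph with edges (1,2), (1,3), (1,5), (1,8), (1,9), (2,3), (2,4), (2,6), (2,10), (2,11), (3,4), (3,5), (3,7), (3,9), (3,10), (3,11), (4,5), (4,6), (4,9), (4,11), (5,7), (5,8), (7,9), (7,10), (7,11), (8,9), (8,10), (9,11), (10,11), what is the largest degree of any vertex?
8 (attained at vertex 3)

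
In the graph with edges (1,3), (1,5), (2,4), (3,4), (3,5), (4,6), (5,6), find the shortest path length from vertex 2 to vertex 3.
2 (path: 2 -> 4 -> 3, 2 edges)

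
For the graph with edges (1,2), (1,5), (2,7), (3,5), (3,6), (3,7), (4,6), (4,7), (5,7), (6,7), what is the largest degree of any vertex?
5 (attained at vertex 7)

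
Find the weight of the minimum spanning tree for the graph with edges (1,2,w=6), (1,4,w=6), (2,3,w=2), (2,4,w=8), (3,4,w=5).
13 (MST edges: (1,2,w=6), (2,3,w=2), (3,4,w=5); sum of weights 6 + 2 + 5 = 13)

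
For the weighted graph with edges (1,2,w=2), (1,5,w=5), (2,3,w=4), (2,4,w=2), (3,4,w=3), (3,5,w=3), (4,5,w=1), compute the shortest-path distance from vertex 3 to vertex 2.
4 (path: 3 -> 2; weights 4 = 4)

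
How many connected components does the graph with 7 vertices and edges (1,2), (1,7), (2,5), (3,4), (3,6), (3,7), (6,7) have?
1 (components: {1, 2, 3, 4, 5, 6, 7})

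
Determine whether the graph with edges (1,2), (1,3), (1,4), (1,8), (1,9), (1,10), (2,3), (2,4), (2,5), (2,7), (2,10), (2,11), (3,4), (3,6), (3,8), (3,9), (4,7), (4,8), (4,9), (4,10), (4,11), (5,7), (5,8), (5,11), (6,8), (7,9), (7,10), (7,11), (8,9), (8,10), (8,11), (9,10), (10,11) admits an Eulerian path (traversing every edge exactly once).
Yes (the graph is connected and exactly 2 vertices have odd degree: {2, 10}; any Eulerian path must start and end at those)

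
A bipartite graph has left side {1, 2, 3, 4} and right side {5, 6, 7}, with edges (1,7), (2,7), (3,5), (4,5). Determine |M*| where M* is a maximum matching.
2 (matching: (1,7), (3,5); upper bound min(|L|,|R|) = min(4,3) = 3)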